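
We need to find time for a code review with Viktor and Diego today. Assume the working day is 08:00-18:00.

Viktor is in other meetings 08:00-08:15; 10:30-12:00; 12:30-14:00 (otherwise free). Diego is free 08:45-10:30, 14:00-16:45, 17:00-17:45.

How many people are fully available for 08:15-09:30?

Viktor free: 08:15-10:30, 12:00-12:30, 14:00-18:00 (invert busy blocks within the working day).
Diego free: 08:45-10:30, 14:00-16:45, 17:00-17:45.
Viktor can make the full 08:15-09:30 slot — that's 1.

1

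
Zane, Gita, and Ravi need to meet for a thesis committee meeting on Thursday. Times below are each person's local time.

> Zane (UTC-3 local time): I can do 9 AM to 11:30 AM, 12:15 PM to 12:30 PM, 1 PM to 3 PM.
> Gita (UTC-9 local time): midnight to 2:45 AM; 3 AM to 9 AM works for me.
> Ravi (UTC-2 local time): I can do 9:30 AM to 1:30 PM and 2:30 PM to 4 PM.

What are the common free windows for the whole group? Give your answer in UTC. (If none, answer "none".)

Zane in UTC: 12:00-14:30, 15:15-15:30, 16:00-18:00 (add 3h to convert from UTC-3).
Gita in UTC: 09:00-11:45, 12:00-18:00 (add 9h to convert from UTC-9).
Ravi in UTC: 11:30-15:30, 16:30-18:00 (add 2h to convert from UTC-2).
Zane ∩ Gita: 12:00-14:30, 15:15-15:30, 16:00-18:00.
Zane ∩ Gita ∩ Ravi: 12:00-14:30, 15:15-15:30, 16:30-18:00.
So the common availability across everyone is 12:00-14:30, 15:15-15:30, 16:30-18:00.

12:00-14:30, 15:15-15:30, 16:30-18:00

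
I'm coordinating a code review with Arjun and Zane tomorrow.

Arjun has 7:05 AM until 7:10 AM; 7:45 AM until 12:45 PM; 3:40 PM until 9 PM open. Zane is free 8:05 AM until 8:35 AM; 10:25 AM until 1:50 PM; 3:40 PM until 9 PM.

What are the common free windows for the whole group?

Arjun ∩ Zane: 08:05-08:35, 10:25-12:45, 15:40-21:00.

08:05-08:35, 10:25-12:45, 15:40-21:00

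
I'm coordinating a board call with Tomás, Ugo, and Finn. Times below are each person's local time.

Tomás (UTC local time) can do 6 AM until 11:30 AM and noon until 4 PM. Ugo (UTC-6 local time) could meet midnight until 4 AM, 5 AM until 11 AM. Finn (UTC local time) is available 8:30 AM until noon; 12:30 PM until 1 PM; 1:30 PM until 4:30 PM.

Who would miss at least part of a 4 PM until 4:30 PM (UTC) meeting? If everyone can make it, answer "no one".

Tomás in UTC: 06:00-11:30, 12:00-16:00.
Ugo in UTC: 06:00-10:00, 11:00-17:00 (add 6h to convert from UTC-6).
Finn in UTC: 08:30-12:00, 12:30-13:00, 13:30-16:30.
Tomás: not fully free for 16:00-16:30. Ugo: free for 16:00-16:30. Finn: free for 16:00-16:30.

Tomás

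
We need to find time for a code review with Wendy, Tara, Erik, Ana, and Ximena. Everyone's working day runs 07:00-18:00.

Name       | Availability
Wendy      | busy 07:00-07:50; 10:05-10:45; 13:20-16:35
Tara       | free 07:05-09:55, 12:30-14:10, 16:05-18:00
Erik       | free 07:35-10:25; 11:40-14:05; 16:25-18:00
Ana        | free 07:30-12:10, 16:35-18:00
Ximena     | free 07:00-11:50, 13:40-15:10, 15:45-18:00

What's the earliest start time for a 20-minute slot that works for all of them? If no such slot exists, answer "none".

Wendy free: 07:50-10:05, 10:45-13:20, 16:35-18:00 (invert busy blocks within the working day).
Tara free: 07:05-09:55, 12:30-14:10, 16:05-18:00.
Erik free: 07:35-10:25, 11:40-14:05, 16:25-18:00.
Ana free: 07:30-12:10, 16:35-18:00.
Ximena free: 07:00-11:50, 13:40-15:10, 15:45-18:00.
Wendy ∩ Tara: 07:50-09:55, 12:30-13:20, 16:35-18:00.
Wendy ∩ Tara ∩ Erik: 07:50-09:55, 12:30-13:20, 16:35-18:00.
Wendy ∩ Tara ∩ Erik ∩ Ana: 07:50-09:55, 16:35-18:00.
Wendy ∩ Tara ∩ Erik ∩ Ana ∩ Ximena: 07:50-09:55, 16:35-18:00.
The first common window of at least 20 minutes is 07:50-09:55, so the earliest start is 07:50.

07:50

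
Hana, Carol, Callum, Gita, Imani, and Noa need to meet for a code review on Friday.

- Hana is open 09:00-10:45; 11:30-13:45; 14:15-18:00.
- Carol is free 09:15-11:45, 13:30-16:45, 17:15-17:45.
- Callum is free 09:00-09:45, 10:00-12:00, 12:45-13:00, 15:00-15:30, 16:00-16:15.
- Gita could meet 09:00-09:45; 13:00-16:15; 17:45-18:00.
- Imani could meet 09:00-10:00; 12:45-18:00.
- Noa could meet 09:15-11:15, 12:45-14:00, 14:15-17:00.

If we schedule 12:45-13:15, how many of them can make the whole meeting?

3

Hana, Imani, and Noa can make the full 12:45-13:15 slot — that's 3.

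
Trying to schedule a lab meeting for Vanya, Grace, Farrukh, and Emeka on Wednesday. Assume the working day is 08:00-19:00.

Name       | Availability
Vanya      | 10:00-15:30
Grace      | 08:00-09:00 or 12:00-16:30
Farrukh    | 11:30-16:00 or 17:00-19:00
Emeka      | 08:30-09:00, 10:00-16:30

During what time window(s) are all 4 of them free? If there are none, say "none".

Vanya ∩ Grace: 12:00-15:30.
Vanya ∩ Grace ∩ Farrukh: 12:00-15:30.
Vanya ∩ Grace ∩ Farrukh ∩ Emeka: 12:00-15:30.

12:00-15:30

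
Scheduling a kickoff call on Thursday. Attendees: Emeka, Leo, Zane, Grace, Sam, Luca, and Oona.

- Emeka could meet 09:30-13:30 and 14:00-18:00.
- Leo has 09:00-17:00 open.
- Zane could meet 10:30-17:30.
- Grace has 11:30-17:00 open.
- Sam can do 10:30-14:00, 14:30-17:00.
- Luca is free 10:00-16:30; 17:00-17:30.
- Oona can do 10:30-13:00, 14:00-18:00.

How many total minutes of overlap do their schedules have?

210

Emeka ∩ Leo: 09:30-13:30, 14:00-17:00.
Emeka ∩ Leo ∩ Zane: 10:30-13:30, 14:00-17:00.
Emeka ∩ Leo ∩ Zane ∩ Grace: 11:30-13:30, 14:00-17:00.
Emeka ∩ Leo ∩ Zane ∩ Grace ∩ Sam: 11:30-13:30, 14:30-17:00.
Emeka ∩ Leo ∩ Zane ∩ Grace ∩ Sam ∩ Luca: 11:30-13:30, 14:30-16:30.
Emeka ∩ Leo ∩ Zane ∩ Grace ∩ Sam ∩ Luca ∩ Oona: 11:30-13:00, 14:30-16:30.
Summing the common windows: 90 + 120 = 210 minutes.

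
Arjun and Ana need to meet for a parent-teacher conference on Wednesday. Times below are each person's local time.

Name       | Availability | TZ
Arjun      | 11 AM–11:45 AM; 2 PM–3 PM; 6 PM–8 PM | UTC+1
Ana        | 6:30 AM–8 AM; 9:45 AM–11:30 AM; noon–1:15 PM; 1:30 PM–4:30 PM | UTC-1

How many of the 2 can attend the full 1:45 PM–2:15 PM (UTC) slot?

1

Arjun in UTC: 10:00-10:45, 13:00-14:00, 17:00-19:00 (subtract 1h to convert from UTC+1).
Ana in UTC: 07:30-09:00, 10:45-12:30, 13:00-14:15, 14:30-17:30 (add 1h to convert from UTC-1).
Ana can make the full 13:45-14:15 slot — that's 1.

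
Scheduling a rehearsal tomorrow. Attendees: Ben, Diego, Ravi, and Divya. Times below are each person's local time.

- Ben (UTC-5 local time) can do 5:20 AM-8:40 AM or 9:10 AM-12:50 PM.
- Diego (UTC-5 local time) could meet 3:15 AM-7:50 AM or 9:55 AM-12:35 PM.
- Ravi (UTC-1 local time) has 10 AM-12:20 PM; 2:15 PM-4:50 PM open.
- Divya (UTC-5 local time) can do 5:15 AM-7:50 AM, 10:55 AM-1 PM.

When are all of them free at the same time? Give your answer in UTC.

Ben in UTC: 10:20-13:40, 14:10-17:50 (add 5h to convert from UTC-5).
Diego in UTC: 08:15-12:50, 14:55-17:35 (add 5h to convert from UTC-5).
Ravi in UTC: 11:00-13:20, 15:15-17:50 (add 1h to convert from UTC-1).
Divya in UTC: 10:15-12:50, 15:55-18:00 (add 5h to convert from UTC-5).
Ben ∩ Diego: 10:20-12:50, 14:55-17:35.
Ben ∩ Diego ∩ Ravi: 11:00-12:50, 15:15-17:35.
Ben ∩ Diego ∩ Ravi ∩ Divya: 11:00-12:50, 15:55-17:35.
So the common availability across everyone is 11:00-12:50, 15:55-17:35.

11:00-12:50, 15:55-17:35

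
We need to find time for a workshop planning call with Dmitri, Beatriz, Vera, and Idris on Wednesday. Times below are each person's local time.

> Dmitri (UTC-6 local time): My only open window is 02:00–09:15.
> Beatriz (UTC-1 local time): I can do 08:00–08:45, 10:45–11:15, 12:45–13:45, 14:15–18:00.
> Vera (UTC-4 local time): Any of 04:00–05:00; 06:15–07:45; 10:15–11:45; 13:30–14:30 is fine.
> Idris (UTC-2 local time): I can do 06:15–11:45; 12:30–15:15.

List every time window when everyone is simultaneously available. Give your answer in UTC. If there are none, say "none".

Dmitri in UTC: 08:00-15:15 (add 6h to convert from UTC-6).
Beatriz in UTC: 09:00-09:45, 11:45-12:15, 13:45-14:45, 15:15-19:00 (add 1h to convert from UTC-1).
Vera in UTC: 08:00-09:00, 10:15-11:45, 14:15-15:45, 17:30-18:30 (add 4h to convert from UTC-4).
Idris in UTC: 08:15-13:45, 14:30-17:15 (add 2h to convert from UTC-2).
Dmitri ∩ Beatriz: 09:00-09:45, 11:45-12:15, 13:45-14:45.
Dmitri ∩ Beatriz ∩ Vera: 14:15-14:45.
Dmitri ∩ Beatriz ∩ Vera ∩ Idris: 14:30-14:45.

14:30-14:45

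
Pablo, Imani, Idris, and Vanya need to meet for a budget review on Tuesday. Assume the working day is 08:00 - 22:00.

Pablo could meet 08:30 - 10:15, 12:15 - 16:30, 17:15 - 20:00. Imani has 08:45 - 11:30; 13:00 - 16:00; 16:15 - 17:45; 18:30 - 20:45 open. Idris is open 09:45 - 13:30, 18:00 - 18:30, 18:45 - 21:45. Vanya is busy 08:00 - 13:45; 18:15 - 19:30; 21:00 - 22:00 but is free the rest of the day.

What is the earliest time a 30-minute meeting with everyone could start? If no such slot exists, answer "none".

Pablo free: 08:30-10:15, 12:15-16:30, 17:15-20:00.
Imani free: 08:45-11:30, 13:00-16:00, 16:15-17:45, 18:30-20:45.
Idris free: 09:45-13:30, 18:00-18:30, 18:45-21:45.
Vanya free: 13:45-18:15, 19:30-21:00 (invert busy blocks within the working day).
Pablo ∩ Imani: 08:45-10:15, 13:00-16:00, 16:15-16:30, 17:15-17:45, 18:30-20:00.
Pablo ∩ Imani ∩ Idris: 09:45-10:15, 13:00-13:30, 18:45-20:00.
Pablo ∩ Imani ∩ Idris ∩ Vanya: 19:30-20:00.
The first common window of at least 30 minutes is 19:30-20:00, so the earliest start is 19:30.

19:30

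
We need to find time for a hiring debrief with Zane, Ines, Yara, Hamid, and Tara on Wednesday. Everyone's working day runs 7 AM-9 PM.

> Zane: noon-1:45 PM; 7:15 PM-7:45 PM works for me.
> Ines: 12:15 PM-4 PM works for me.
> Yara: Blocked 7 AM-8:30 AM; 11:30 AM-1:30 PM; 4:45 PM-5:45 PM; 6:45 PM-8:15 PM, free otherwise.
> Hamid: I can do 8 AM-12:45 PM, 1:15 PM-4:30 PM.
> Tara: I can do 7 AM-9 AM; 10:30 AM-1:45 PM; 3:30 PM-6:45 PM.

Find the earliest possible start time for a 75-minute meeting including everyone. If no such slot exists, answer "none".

none

Zane free: 12:00-13:45, 19:15-19:45.
Ines free: 12:15-16:00.
Yara free: 08:30-11:30, 13:30-16:45, 17:45-18:45, 20:15-21:00 (invert busy blocks within the working day).
Hamid free: 08:00-12:45, 13:15-16:30.
Tara free: 07:00-09:00, 10:30-13:45, 15:30-18:45.
Zane ∩ Ines: 12:15-13:45.
Zane ∩ Ines ∩ Yara: 13:30-13:45.
Zane ∩ Ines ∩ Yara ∩ Hamid: 13:30-13:45.
Zane ∩ Ines ∩ Yara ∩ Hamid ∩ Tara: 13:30-13:45.
Those are the intersection windows.
No common window is at least 75 minutes long.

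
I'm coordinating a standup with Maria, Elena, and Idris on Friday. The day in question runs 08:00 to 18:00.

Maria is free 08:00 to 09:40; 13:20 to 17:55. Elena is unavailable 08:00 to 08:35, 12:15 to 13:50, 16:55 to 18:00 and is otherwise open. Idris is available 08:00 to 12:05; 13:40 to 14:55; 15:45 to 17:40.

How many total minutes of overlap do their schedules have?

200

Maria free: 08:00-09:40, 13:20-17:55.
Elena free: 08:35-12:15, 13:50-16:55 (invert busy blocks within the working day).
Idris free: 08:00-12:05, 13:40-14:55, 15:45-17:40.
Maria ∩ Elena: 08:35-09:40, 13:50-16:55.
Maria ∩ Elena ∩ Idris: 08:35-09:40, 13:50-14:55, 15:45-16:55.
Summing the common windows: 65 + 65 + 70 = 200 minutes.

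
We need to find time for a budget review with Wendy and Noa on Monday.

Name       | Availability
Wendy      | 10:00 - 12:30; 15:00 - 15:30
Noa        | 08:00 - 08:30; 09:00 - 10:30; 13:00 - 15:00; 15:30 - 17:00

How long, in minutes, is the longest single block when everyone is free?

Wendy ∩ Noa: 10:00-10:30.
Those are the intersection windows.
The longest is 10:00-10:30 at 30 minutes.

30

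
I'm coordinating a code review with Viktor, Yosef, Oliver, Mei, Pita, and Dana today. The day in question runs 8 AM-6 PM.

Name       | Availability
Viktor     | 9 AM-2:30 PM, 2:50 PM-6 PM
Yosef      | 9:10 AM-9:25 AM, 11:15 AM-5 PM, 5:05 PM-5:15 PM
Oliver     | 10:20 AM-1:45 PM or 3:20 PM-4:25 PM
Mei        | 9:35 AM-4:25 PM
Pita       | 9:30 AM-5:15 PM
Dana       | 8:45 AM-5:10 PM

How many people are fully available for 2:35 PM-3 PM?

4

Yosef, Mei, Pita, and Dana can make the full 14:35-15:00 slot — that's 4.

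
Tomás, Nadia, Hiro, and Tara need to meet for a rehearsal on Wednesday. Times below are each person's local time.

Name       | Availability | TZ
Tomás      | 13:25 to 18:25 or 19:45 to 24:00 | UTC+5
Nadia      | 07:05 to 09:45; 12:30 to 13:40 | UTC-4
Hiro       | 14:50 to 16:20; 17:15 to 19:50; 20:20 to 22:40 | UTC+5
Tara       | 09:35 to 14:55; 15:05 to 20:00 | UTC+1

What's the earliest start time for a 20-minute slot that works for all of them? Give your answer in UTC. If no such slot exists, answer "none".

12:15

Tomás in UTC: 08:25-13:25, 14:45-19:00 (subtract 5h to convert from UTC+5).
Nadia in UTC: 11:05-13:45, 16:30-17:40 (add 4h to convert from UTC-4).
Hiro in UTC: 09:50-11:20, 12:15-14:50, 15:20-17:40 (subtract 5h to convert from UTC+5).
Tara in UTC: 08:35-13:55, 14:05-19:00 (subtract 1h to convert from UTC+1).
Tomás ∩ Nadia: 11:05-13:25, 16:30-17:40.
Tomás ∩ Nadia ∩ Hiro: 11:05-11:20, 12:15-13:25, 16:30-17:40.
Tomás ∩ Nadia ∩ Hiro ∩ Tara: 11:05-11:20, 12:15-13:25, 16:30-17:40.
The first common window of at least 20 minutes is 12:15-13:25, so the earliest start is 12:15.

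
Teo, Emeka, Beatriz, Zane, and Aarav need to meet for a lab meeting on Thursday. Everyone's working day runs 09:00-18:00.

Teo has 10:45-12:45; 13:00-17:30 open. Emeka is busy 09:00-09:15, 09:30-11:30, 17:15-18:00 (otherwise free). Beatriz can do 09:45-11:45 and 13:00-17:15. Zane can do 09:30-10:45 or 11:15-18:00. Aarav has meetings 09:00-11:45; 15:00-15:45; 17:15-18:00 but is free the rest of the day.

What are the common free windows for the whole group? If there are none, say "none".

13:00-15:00, 15:45-17:15

Teo free: 10:45-12:45, 13:00-17:30.
Emeka free: 09:15-09:30, 11:30-17:15 (invert busy blocks within the working day).
Beatriz free: 09:45-11:45, 13:00-17:15.
Zane free: 09:30-10:45, 11:15-18:00.
Aarav free: 11:45-15:00, 15:45-17:15 (invert busy blocks within the working day).
Teo ∩ Emeka: 11:30-12:45, 13:00-17:15.
Teo ∩ Emeka ∩ Beatriz: 11:30-11:45, 13:00-17:15.
Teo ∩ Emeka ∩ Beatriz ∩ Zane: 11:30-11:45, 13:00-17:15.
Teo ∩ Emeka ∩ Beatriz ∩ Zane ∩ Aarav: 13:00-15:00, 15:45-17:15.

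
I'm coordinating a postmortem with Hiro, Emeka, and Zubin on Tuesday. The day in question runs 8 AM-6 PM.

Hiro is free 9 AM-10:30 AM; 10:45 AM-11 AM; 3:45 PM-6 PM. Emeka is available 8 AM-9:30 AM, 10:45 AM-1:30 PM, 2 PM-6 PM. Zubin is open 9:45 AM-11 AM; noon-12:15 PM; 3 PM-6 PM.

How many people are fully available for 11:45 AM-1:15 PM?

1

Emeka can make the full 11:45-13:15 slot — that's 1.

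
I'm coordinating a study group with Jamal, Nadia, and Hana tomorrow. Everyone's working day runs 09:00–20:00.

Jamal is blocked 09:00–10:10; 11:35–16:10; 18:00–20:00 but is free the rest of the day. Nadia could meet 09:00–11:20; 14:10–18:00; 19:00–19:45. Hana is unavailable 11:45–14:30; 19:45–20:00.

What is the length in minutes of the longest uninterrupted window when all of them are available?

Jamal free: 10:10-11:35, 16:10-18:00 (invert busy blocks within the working day).
Nadia free: 09:00-11:20, 14:10-18:00, 19:00-19:45.
Hana free: 09:00-11:45, 14:30-19:45 (invert busy blocks within the working day).
Jamal ∩ Nadia: 10:10-11:20, 16:10-18:00.
Jamal ∩ Nadia ∩ Hana: 10:10-11:20, 16:10-18:00.
The longest is 16:10-18:00 at 110 minutes.

110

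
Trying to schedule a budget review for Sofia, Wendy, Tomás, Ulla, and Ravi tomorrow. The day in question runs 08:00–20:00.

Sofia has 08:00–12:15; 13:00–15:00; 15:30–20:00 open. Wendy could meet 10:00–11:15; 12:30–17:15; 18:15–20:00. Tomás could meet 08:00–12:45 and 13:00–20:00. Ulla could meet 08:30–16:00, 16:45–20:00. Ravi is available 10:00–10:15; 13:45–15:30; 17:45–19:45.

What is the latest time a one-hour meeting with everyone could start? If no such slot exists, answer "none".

18:45

Sofia ∩ Wendy: 10:00-11:15, 13:00-15:00, 15:30-17:15, 18:15-20:00.
Sofia ∩ Wendy ∩ Tomás: 10:00-11:15, 13:00-15:00, 15:30-17:15, 18:15-20:00.
Sofia ∩ Wendy ∩ Tomás ∩ Ulla: 10:00-11:15, 13:00-15:00, 15:30-16:00, 16:45-17:15, 18:15-20:00.
Sofia ∩ Wendy ∩ Tomás ∩ Ulla ∩ Ravi: 10:00-10:15, 13:45-15:00, 18:15-19:45.
Those are the intersection windows.
The last common window of at least 60 minutes is 18:15-19:45; a 60-minute meeting can start as late as 18:45 and still end by 19:45.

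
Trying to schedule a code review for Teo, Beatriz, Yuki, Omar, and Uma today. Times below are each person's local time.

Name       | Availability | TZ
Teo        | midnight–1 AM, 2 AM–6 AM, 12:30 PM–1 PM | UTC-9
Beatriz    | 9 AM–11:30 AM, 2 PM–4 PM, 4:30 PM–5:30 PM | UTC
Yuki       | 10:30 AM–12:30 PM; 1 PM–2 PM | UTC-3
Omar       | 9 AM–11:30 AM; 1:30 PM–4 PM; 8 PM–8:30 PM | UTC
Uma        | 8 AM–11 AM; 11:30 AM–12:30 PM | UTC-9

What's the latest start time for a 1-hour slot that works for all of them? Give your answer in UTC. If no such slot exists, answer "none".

none

Teo in UTC: 09:00-10:00, 11:00-15:00, 21:30-22:00 (add 9h to convert from UTC-9).
Beatriz in UTC: 09:00-11:30, 14:00-16:00, 16:30-17:30.
Yuki in UTC: 13:30-15:30, 16:00-17:00 (add 3h to convert from UTC-3).
Omar in UTC: 09:00-11:30, 13:30-16:00, 20:00-20:30.
Uma in UTC: 17:00-20:00, 20:30-21:30 (add 9h to convert from UTC-9).
Teo ∩ Beatriz: 09:00-10:00, 11:00-11:30, 14:00-15:00.
Teo ∩ Beatriz ∩ Yuki: 14:00-15:00.
Teo ∩ Beatriz ∩ Yuki ∩ Omar: 14:00-15:00.
Teo ∩ Beatriz ∩ Yuki ∩ Omar ∩ Uma: ∅.
There is no time when everyone is free.
No common window is at least 60 minutes long.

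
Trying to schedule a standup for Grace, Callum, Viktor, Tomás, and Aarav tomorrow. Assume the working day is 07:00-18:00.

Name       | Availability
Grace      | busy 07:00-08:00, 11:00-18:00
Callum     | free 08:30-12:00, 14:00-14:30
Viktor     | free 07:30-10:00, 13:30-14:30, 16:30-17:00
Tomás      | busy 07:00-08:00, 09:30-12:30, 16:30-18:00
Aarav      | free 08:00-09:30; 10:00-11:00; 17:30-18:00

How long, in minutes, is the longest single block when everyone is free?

Grace free: 08:00-11:00 (invert busy blocks within the working day).
Callum free: 08:30-12:00, 14:00-14:30.
Viktor free: 07:30-10:00, 13:30-14:30, 16:30-17:00.
Tomás free: 08:00-09:30, 12:30-16:30 (invert busy blocks within the working day).
Aarav free: 08:00-09:30, 10:00-11:00, 17:30-18:00.
Grace ∩ Callum: 08:30-11:00.
Grace ∩ Callum ∩ Viktor: 08:30-10:00.
Grace ∩ Callum ∩ Viktor ∩ Tomás: 08:30-09:30.
Grace ∩ Callum ∩ Viktor ∩ Tomás ∩ Aarav: 08:30-09:30.
The longest is 08:30-09:30 at 60 minutes.

60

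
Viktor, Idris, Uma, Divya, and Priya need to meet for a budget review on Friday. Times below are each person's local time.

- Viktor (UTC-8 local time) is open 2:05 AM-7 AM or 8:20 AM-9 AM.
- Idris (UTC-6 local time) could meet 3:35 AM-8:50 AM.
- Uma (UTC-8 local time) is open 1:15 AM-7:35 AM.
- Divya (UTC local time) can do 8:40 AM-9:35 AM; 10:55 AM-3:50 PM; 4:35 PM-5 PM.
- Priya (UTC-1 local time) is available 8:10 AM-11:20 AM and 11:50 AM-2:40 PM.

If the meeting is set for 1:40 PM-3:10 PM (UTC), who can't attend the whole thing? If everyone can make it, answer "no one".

Viktor in UTC: 10:05-15:00, 16:20-17:00 (add 8h to convert from UTC-8).
Idris in UTC: 09:35-14:50 (add 6h to convert from UTC-6).
Uma in UTC: 09:15-15:35 (add 8h to convert from UTC-8).
Divya in UTC: 08:40-09:35, 10:55-15:50, 16:35-17:00.
Priya in UTC: 09:10-12:20, 12:50-15:40 (add 1h to convert from UTC-1).
Viktor: not fully free for 13:40-15:10. Idris: not fully free for 13:40-15:10. Uma: free for 13:40-15:10. Divya: free for 13:40-15:10. Priya: free for 13:40-15:10.

Idris, Viktor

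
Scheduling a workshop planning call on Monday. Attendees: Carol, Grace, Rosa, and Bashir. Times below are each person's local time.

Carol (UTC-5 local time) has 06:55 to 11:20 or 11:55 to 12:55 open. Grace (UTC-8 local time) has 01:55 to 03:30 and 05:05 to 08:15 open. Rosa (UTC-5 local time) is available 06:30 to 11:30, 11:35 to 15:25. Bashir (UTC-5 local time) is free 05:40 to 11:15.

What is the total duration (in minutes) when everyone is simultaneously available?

Carol in UTC: 11:55-16:20, 16:55-17:55 (add 5h to convert from UTC-5).
Grace in UTC: 09:55-11:30, 13:05-16:15 (add 8h to convert from UTC-8).
Rosa in UTC: 11:30-16:30, 16:35-20:25 (add 5h to convert from UTC-5).
Bashir in UTC: 10:40-16:15 (add 5h to convert from UTC-5).
Carol ∩ Grace: 13:05-16:15.
Carol ∩ Grace ∩ Rosa: 13:05-16:15.
Carol ∩ Grace ∩ Rosa ∩ Bashir: 13:05-16:15.
That's a single block of 190 minutes.

190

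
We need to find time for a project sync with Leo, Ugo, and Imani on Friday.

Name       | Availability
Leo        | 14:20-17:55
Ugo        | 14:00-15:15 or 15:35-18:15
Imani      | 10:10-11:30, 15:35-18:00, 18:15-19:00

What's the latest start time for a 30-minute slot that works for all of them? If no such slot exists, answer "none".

17:25

Leo ∩ Ugo: 14:20-15:15, 15:35-17:55.
Leo ∩ Ugo ∩ Imani: 15:35-17:55.
The last common window of at least 30 minutes is 15:35-17:55; a 30-minute meeting can start as late as 17:25 and still end by 17:55.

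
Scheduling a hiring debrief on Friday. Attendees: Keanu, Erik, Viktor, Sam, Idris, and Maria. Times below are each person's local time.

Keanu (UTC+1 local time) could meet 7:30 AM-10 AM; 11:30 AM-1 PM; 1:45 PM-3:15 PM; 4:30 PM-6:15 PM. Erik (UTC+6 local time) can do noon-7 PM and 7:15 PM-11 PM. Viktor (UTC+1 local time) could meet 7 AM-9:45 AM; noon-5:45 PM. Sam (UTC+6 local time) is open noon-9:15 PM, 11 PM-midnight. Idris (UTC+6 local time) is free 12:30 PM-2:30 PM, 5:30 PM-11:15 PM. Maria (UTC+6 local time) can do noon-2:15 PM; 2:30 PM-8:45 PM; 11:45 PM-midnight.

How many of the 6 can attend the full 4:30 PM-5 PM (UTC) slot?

3

Keanu in UTC: 06:30-09:00, 10:30-12:00, 12:45-14:15, 15:30-17:15 (subtract 1h to convert from UTC+1).
Erik in UTC: 06:00-13:00, 13:15-17:00 (subtract 6h to convert from UTC+6).
Viktor in UTC: 06:00-08:45, 11:00-16:45 (subtract 1h to convert from UTC+1).
Sam in UTC: 06:00-15:15, 17:00-18:00 (subtract 6h to convert from UTC+6).
Idris in UTC: 06:30-08:30, 11:30-17:15 (subtract 6h to convert from UTC+6).
Maria in UTC: 06:00-08:15, 08:30-14:45, 17:45-18:00 (subtract 6h to convert from UTC+6).
Keanu, Erik, and Idris can make the full 16:30-17:00 slot — that's 3.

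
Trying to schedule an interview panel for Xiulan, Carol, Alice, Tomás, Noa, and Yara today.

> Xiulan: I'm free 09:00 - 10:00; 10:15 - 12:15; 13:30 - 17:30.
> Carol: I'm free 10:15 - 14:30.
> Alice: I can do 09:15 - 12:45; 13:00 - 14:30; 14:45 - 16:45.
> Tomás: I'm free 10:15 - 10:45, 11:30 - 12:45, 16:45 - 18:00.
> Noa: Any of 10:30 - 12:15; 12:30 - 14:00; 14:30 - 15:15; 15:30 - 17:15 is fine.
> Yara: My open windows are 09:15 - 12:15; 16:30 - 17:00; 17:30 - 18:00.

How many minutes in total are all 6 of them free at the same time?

Xiulan ∩ Carol: 10:15-12:15, 13:30-14:30.
Xiulan ∩ Carol ∩ Alice: 10:15-12:15, 13:30-14:30.
Xiulan ∩ Carol ∩ Alice ∩ Tomás: 10:15-10:45, 11:30-12:15.
Xiulan ∩ Carol ∩ Alice ∩ Tomás ∩ Noa: 10:30-10:45, 11:30-12:15.
Xiulan ∩ Carol ∩ Alice ∩ Tomás ∩ Noa ∩ Yara: 10:30-10:45, 11:30-12:15.
So the common availability across everyone is 10:30-10:45, 11:30-12:15.
Summing the common windows: 15 + 45 = 60 minutes.

60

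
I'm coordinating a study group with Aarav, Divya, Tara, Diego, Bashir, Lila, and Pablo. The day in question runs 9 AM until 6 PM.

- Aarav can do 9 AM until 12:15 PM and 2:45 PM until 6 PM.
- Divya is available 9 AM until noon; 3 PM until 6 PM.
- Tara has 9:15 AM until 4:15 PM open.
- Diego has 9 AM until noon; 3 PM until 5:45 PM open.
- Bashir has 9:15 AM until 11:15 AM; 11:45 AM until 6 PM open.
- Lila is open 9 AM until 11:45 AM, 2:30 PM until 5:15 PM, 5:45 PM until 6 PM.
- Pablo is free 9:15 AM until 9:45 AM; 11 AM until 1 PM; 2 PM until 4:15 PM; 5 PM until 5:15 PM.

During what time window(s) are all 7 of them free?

Aarav ∩ Divya: 09:00-12:00, 15:00-18:00.
Aarav ∩ Divya ∩ Tara: 09:15-12:00, 15:00-16:15.
Aarav ∩ Divya ∩ Tara ∩ Diego: 09:15-12:00, 15:00-16:15.
Aarav ∩ Divya ∩ Tara ∩ Diego ∩ Bashir: 09:15-11:15, 11:45-12:00, 15:00-16:15.
Aarav ∩ Divya ∩ Tara ∩ Diego ∩ Bashir ∩ Lila: 09:15-11:15, 15:00-16:15.
Aarav ∩ Divya ∩ Tara ∩ Diego ∩ Bashir ∩ Lila ∩ Pablo: 09:15-09:45, 11:00-11:15, 15:00-16:15.
Those are the intersection windows.

09:15-09:45, 11:00-11:15, 15:00-16:15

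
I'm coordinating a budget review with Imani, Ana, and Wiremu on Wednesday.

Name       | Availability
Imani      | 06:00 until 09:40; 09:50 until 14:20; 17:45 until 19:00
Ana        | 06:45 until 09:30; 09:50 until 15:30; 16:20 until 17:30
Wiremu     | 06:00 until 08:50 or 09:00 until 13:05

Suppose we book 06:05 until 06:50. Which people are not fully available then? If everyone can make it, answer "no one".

Imani: free for 06:05-06:50. Ana: not fully free for 06:05-06:50. Wiremu: free for 06:05-06:50.

Ana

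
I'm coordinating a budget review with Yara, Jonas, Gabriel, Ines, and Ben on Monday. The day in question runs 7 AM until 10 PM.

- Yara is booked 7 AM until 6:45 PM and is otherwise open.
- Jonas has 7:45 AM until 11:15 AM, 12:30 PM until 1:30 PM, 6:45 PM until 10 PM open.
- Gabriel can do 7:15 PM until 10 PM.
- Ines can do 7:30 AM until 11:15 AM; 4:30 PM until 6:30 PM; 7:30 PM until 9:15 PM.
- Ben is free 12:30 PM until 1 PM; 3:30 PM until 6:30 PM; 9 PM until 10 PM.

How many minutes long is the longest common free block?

15

Yara free: 18:45-22:00 (invert busy blocks within the working day).
Jonas free: 07:45-11:15, 12:30-13:30, 18:45-22:00.
Gabriel free: 19:15-22:00.
Ines free: 07:30-11:15, 16:30-18:30, 19:30-21:15.
Ben free: 12:30-13:00, 15:30-18:30, 21:00-22:00.
Yara ∩ Jonas: 18:45-22:00.
Yara ∩ Jonas ∩ Gabriel: 19:15-22:00.
Yara ∩ Jonas ∩ Gabriel ∩ Ines: 19:30-21:15.
Yara ∩ Jonas ∩ Gabriel ∩ Ines ∩ Ben: 21:00-21:15.
The longest is 21:00-21:15 at 15 minutes.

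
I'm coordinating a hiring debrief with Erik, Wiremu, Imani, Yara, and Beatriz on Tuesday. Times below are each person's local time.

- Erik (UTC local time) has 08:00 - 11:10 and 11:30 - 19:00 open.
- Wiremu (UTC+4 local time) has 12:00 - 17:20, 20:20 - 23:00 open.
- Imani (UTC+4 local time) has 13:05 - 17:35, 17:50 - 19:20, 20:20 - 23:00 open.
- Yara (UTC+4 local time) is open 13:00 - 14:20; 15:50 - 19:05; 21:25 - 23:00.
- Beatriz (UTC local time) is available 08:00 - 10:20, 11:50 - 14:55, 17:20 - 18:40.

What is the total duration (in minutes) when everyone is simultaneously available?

Erik in UTC: 08:00-11:10, 11:30-19:00.
Wiremu in UTC: 08:00-13:20, 16:20-19:00 (subtract 4h to convert from UTC+4).
Imani in UTC: 09:05-13:35, 13:50-15:20, 16:20-19:00 (subtract 4h to convert from UTC+4).
Yara in UTC: 09:00-10:20, 11:50-15:05, 17:25-19:00 (subtract 4h to convert from UTC+4).
Beatriz in UTC: 08:00-10:20, 11:50-14:55, 17:20-18:40.
Erik ∩ Wiremu: 08:00-11:10, 11:30-13:20, 16:20-19:00.
Erik ∩ Wiremu ∩ Imani: 09:05-11:10, 11:30-13:20, 16:20-19:00.
Erik ∩ Wiremu ∩ Imani ∩ Yara: 09:05-10:20, 11:50-13:20, 17:25-19:00.
Erik ∩ Wiremu ∩ Imani ∩ Yara ∩ Beatriz: 09:05-10:20, 11:50-13:20, 17:25-18:40.
Summing the common windows: 75 + 90 + 75 = 240 minutes.

240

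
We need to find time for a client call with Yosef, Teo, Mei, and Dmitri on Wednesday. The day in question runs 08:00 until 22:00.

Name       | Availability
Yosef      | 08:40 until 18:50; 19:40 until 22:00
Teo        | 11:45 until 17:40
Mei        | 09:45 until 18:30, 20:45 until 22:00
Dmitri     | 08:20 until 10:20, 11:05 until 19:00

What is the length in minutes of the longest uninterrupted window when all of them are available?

Yosef ∩ Teo: 11:45-17:40.
Yosef ∩ Teo ∩ Mei: 11:45-17:40.
Yosef ∩ Teo ∩ Mei ∩ Dmitri: 11:45-17:40.
Those are the intersection windows.
The longest is 11:45-17:40 at 355 minutes.

355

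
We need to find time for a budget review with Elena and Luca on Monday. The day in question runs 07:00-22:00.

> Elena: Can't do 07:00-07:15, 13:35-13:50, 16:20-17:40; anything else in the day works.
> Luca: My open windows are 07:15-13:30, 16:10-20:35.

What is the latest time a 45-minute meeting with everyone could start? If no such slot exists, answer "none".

19:50

Elena free: 07:15-13:35, 13:50-16:20, 17:40-22:00 (invert busy blocks within the working day).
Luca free: 07:15-13:30, 16:10-20:35.
Elena ∩ Luca: 07:15-13:30, 16:10-16:20, 17:40-20:35.
The last common window of at least 45 minutes is 17:40-20:35; a 45-minute meeting can start as late as 19:50 and still end by 20:35.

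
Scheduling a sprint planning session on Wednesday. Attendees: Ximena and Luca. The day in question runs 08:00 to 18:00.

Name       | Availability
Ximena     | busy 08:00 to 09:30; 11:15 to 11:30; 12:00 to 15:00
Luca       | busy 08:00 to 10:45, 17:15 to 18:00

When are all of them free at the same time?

10:45-11:15, 11:30-12:00, 15:00-17:15

Ximena free: 09:30-11:15, 11:30-12:00, 15:00-18:00 (invert busy blocks within the working day).
Luca free: 10:45-17:15 (invert busy blocks within the working day).
Ximena ∩ Luca: 10:45-11:15, 11:30-12:00, 15:00-17:15.
Those are the intersection windows.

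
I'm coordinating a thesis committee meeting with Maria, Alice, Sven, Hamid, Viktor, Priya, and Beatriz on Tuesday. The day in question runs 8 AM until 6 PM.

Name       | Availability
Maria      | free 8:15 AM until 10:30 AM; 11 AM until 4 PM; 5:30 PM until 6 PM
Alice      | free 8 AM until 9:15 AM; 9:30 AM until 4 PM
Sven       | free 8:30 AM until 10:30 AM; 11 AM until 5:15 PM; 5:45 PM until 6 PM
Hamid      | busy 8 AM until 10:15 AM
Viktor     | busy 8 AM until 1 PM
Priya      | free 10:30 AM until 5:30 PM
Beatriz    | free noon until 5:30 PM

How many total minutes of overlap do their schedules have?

180

Maria free: 08:15-10:30, 11:00-16:00, 17:30-18:00.
Alice free: 08:00-09:15, 09:30-16:00.
Sven free: 08:30-10:30, 11:00-17:15, 17:45-18:00.
Hamid free: 10:15-18:00 (invert busy blocks within the working day).
Viktor free: 13:00-18:00 (invert busy blocks within the working day).
Priya free: 10:30-17:30.
Beatriz free: 12:00-17:30.
Maria ∩ Alice: 08:15-09:15, 09:30-10:30, 11:00-16:00.
Maria ∩ Alice ∩ Sven: 08:30-09:15, 09:30-10:30, 11:00-16:00.
Maria ∩ Alice ∩ Sven ∩ Hamid: 10:15-10:30, 11:00-16:00.
Maria ∩ Alice ∩ Sven ∩ Hamid ∩ Viktor: 13:00-16:00.
Maria ∩ Alice ∩ Sven ∩ Hamid ∩ Viktor ∩ Priya: 13:00-16:00.
Maria ∩ Alice ∩ Sven ∩ Hamid ∩ Viktor ∩ Priya ∩ Beatriz: 13:00-16:00.
So the common availability across everyone is 13:00-16:00.
That's a single block of 180 minutes.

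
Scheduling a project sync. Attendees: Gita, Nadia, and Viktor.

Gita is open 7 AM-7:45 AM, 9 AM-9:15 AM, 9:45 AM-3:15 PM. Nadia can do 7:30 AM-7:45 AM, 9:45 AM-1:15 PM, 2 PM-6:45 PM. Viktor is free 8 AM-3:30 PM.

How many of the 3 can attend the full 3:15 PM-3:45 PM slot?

1

Nadia can make the full 15:15-15:45 slot — that's 1.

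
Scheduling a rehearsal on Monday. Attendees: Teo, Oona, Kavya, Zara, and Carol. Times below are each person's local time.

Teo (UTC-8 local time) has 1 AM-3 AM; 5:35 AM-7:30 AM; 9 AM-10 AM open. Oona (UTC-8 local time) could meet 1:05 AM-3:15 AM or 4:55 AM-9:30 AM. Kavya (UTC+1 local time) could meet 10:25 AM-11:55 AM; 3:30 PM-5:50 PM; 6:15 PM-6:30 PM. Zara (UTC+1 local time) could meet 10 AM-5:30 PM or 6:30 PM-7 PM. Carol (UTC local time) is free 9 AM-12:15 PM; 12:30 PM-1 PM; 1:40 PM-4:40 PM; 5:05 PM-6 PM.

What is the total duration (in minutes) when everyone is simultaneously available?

Teo in UTC: 09:00-11:00, 13:35-15:30, 17:00-18:00 (add 8h to convert from UTC-8).
Oona in UTC: 09:05-11:15, 12:55-17:30 (add 8h to convert from UTC-8).
Kavya in UTC: 09:25-10:55, 14:30-16:50, 17:15-17:30 (subtract 1h to convert from UTC+1).
Zara in UTC: 09:00-16:30, 17:30-18:00 (subtract 1h to convert from UTC+1).
Carol in UTC: 09:00-12:15, 12:30-13:00, 13:40-16:40, 17:05-18:00.
Teo ∩ Oona: 09:05-11:00, 13:35-15:30, 17:00-17:30.
Teo ∩ Oona ∩ Kavya: 09:25-10:55, 14:30-15:30, 17:15-17:30.
Teo ∩ Oona ∩ Kavya ∩ Zara: 09:25-10:55, 14:30-15:30.
Teo ∩ Oona ∩ Kavya ∩ Zara ∩ Carol: 09:25-10:55, 14:30-15:30.
Summing the common windows: 90 + 60 = 150 minutes.

150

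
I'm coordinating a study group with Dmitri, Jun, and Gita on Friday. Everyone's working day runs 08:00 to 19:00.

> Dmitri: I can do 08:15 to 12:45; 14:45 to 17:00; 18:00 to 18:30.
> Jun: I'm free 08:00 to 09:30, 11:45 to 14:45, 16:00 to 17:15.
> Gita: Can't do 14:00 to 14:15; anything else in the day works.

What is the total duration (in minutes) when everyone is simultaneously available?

195

Dmitri free: 08:15-12:45, 14:45-17:00, 18:00-18:30.
Jun free: 08:00-09:30, 11:45-14:45, 16:00-17:15.
Gita free: 08:00-14:00, 14:15-19:00 (invert busy blocks within the working day).
Dmitri ∩ Jun: 08:15-09:30, 11:45-12:45, 16:00-17:00.
Dmitri ∩ Jun ∩ Gita: 08:15-09:30, 11:45-12:45, 16:00-17:00.
Summing the common windows: 75 + 60 + 60 = 195 minutes.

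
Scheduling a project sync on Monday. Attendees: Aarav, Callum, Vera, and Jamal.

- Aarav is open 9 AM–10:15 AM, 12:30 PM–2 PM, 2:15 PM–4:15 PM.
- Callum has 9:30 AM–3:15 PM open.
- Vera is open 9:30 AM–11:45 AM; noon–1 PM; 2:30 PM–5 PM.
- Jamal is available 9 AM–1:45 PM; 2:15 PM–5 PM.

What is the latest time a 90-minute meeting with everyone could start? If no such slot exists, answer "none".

Aarav ∩ Callum: 09:30-10:15, 12:30-14:00, 14:15-15:15.
Aarav ∩ Callum ∩ Vera: 09:30-10:15, 12:30-13:00, 14:30-15:15.
Aarav ∩ Callum ∩ Vera ∩ Jamal: 09:30-10:15, 12:30-13:00, 14:30-15:15.
Those are the intersection windows.
No common window is at least 90 minutes long.

none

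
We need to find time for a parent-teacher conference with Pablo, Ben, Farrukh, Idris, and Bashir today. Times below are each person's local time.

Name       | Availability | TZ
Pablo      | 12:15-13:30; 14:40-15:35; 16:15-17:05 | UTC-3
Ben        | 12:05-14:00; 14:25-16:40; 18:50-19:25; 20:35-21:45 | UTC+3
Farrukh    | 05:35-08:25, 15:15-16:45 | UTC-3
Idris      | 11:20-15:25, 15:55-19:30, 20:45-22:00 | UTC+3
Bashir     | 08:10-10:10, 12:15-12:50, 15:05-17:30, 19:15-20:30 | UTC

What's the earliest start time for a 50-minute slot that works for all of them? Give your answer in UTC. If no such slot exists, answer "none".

Pablo in UTC: 15:15-16:30, 17:40-18:35, 19:15-20:05 (add 3h to convert from UTC-3).
Ben in UTC: 09:05-11:00, 11:25-13:40, 15:50-16:25, 17:35-18:45 (subtract 3h to convert from UTC+3).
Farrukh in UTC: 08:35-11:25, 18:15-19:45 (add 3h to convert from UTC-3).
Idris in UTC: 08:20-12:25, 12:55-16:30, 17:45-19:00 (subtract 3h to convert from UTC+3).
Bashir in UTC: 08:10-10:10, 12:15-12:50, 15:05-17:30, 19:15-20:30.
Pablo ∩ Ben: 15:50-16:25, 17:40-18:35.
Pablo ∩ Ben ∩ Farrukh: 18:15-18:35.
Pablo ∩ Ben ∩ Farrukh ∩ Idris: 18:15-18:35.
Pablo ∩ Ben ∩ Farrukh ∩ Idris ∩ Bashir: ∅.
There is no time when everyone is free.
No common window is at least 50 minutes long.

none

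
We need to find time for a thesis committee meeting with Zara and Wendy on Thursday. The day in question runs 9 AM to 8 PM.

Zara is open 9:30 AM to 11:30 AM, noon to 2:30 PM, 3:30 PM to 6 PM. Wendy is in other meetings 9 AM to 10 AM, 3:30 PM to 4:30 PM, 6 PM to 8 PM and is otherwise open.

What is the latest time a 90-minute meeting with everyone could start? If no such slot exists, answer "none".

16:30

Zara free: 09:30-11:30, 12:00-14:30, 15:30-18:00.
Wendy free: 10:00-15:30, 16:30-18:00 (invert busy blocks within the working day).
Zara ∩ Wendy: 10:00-11:30, 12:00-14:30, 16:30-18:00.
The last common window of at least 90 minutes is 16:30-18:00; a 90-minute meeting can start as late as 16:30 and still end by 18:00.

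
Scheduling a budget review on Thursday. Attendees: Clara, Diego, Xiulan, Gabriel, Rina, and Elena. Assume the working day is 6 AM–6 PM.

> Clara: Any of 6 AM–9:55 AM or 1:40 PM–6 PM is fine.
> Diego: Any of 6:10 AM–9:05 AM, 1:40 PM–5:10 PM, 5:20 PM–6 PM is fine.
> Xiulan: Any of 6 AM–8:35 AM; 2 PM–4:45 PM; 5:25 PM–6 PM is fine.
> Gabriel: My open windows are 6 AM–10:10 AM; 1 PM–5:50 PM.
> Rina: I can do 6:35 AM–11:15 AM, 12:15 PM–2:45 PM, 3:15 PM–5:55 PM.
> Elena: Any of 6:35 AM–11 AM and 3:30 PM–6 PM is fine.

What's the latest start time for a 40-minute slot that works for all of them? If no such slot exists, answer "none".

Clara ∩ Diego: 06:10-09:05, 13:40-17:10, 17:20-18:00.
Clara ∩ Diego ∩ Xiulan: 06:10-08:35, 14:00-16:45, 17:25-18:00.
Clara ∩ Diego ∩ Xiulan ∩ Gabriel: 06:10-08:35, 14:00-16:45, 17:25-17:50.
Clara ∩ Diego ∩ Xiulan ∩ Gabriel ∩ Rina: 06:35-08:35, 14:00-14:45, 15:15-16:45, 17:25-17:50.
Clara ∩ Diego ∩ Xiulan ∩ Gabriel ∩ Rina ∩ Elena: 06:35-08:35, 15:30-16:45, 17:25-17:50.
Those are the intersection windows.
The last common window of at least 40 minutes is 15:30-16:45; a 40-minute meeting can start as late as 16:05 and still end by 16:45.

16:05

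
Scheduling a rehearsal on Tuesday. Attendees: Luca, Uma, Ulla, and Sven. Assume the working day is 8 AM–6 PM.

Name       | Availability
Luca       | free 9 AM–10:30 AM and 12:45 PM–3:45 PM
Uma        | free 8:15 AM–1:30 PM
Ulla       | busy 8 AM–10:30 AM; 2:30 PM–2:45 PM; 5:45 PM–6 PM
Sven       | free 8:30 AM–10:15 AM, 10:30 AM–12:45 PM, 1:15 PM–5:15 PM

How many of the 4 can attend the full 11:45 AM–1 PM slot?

2

Luca free: 09:00-10:30, 12:45-15:45.
Uma free: 08:15-13:30.
Ulla free: 10:30-14:30, 14:45-17:45 (invert busy blocks within the working day).
Sven free: 08:30-10:15, 10:30-12:45, 13:15-17:15.
Uma and Ulla can make the full 11:45-13:00 slot — that's 2.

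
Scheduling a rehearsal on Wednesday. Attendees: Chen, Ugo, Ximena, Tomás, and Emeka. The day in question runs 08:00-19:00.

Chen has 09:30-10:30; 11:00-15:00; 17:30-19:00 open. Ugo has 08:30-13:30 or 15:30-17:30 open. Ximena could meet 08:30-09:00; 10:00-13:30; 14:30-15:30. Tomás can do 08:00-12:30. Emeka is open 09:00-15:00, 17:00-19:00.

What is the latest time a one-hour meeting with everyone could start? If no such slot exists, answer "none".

11:30

Chen ∩ Ugo: 09:30-10:30, 11:00-13:30.
Chen ∩ Ugo ∩ Ximena: 10:00-10:30, 11:00-13:30.
Chen ∩ Ugo ∩ Ximena ∩ Tomás: 10:00-10:30, 11:00-12:30.
Chen ∩ Ugo ∩ Ximena ∩ Tomás ∩ Emeka: 10:00-10:30, 11:00-12:30.
So the common availability across everyone is 10:00-10:30, 11:00-12:30.
The last common window of at least 60 minutes is 11:00-12:30; a 60-minute meeting can start as late as 11:30 and still end by 12:30.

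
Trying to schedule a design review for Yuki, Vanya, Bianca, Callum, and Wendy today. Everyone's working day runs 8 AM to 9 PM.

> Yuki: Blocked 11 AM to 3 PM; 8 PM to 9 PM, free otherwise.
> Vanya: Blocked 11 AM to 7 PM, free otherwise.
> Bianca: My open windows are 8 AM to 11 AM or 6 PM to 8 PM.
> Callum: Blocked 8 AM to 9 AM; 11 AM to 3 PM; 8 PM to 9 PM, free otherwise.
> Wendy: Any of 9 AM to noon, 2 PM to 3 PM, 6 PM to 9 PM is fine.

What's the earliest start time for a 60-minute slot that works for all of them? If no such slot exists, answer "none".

09:00

Yuki free: 08:00-11:00, 15:00-20:00 (invert busy blocks within the working day).
Vanya free: 08:00-11:00, 19:00-21:00 (invert busy blocks within the working day).
Bianca free: 08:00-11:00, 18:00-20:00.
Callum free: 09:00-11:00, 15:00-20:00 (invert busy blocks within the working day).
Wendy free: 09:00-12:00, 14:00-15:00, 18:00-21:00.
Yuki ∩ Vanya: 08:00-11:00, 19:00-20:00.
Yuki ∩ Vanya ∩ Bianca: 08:00-11:00, 19:00-20:00.
Yuki ∩ Vanya ∩ Bianca ∩ Callum: 09:00-11:00, 19:00-20:00.
Yuki ∩ Vanya ∩ Bianca ∩ Callum ∩ Wendy: 09:00-11:00, 19:00-20:00.
The first common window of at least 60 minutes is 09:00-11:00, so the earliest start is 09:00.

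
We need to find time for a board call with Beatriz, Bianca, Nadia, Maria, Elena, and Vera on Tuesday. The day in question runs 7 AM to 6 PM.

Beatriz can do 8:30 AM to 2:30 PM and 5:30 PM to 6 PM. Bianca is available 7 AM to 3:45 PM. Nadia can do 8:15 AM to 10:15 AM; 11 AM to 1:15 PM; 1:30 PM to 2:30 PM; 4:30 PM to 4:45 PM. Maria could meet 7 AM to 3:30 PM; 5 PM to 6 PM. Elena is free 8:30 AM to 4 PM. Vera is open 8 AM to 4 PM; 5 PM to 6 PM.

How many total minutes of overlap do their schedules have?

300

Beatriz ∩ Bianca: 08:30-14:30.
Beatriz ∩ Bianca ∩ Nadia: 08:30-10:15, 11:00-13:15, 13:30-14:30.
Beatriz ∩ Bianca ∩ Nadia ∩ Maria: 08:30-10:15, 11:00-13:15, 13:30-14:30.
Beatriz ∩ Bianca ∩ Nadia ∩ Maria ∩ Elena: 08:30-10:15, 11:00-13:15, 13:30-14:30.
Beatriz ∩ Bianca ∩ Nadia ∩ Maria ∩ Elena ∩ Vera: 08:30-10:15, 11:00-13:15, 13:30-14:30.
Summing the common windows: 105 + 135 + 60 = 300 minutes.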